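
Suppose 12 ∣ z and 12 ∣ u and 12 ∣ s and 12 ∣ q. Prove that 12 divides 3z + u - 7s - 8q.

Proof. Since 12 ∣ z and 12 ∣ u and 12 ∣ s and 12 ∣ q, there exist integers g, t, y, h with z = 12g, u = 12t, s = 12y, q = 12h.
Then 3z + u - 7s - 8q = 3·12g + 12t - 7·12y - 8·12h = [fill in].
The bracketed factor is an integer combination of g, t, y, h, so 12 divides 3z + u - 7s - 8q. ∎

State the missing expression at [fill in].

Each term has a factor of 12: 3·12g + 12t - 7·12y - 8·12h = 12·(3g - 8h + t - 7y).
Since 3g - 8h + t - 7y is an integer, 12 ∣ (3z + u - 7s - 8q).

12(3g - 8h + t - 7y)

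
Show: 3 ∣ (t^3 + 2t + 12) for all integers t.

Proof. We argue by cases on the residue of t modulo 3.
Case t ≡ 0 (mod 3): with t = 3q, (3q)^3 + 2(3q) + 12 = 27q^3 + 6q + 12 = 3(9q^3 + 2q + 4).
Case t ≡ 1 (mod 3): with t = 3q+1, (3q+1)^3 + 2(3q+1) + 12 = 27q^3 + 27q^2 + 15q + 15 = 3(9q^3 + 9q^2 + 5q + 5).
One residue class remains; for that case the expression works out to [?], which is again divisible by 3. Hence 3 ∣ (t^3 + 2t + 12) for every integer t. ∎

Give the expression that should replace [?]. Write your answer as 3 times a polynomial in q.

3(9q^3 + 18q^2 + 14q + 8)

The residues treated are {0, 1}, so the missing case is t ≡ 2 (mod 3); write t = 3q+2.
Then (3q+2)^3 + 2(3q+2) + 12 = 27q^3 + 54q^2 + 42q + 24 = 3(9q^3 + 18q^2 + 14q + 8).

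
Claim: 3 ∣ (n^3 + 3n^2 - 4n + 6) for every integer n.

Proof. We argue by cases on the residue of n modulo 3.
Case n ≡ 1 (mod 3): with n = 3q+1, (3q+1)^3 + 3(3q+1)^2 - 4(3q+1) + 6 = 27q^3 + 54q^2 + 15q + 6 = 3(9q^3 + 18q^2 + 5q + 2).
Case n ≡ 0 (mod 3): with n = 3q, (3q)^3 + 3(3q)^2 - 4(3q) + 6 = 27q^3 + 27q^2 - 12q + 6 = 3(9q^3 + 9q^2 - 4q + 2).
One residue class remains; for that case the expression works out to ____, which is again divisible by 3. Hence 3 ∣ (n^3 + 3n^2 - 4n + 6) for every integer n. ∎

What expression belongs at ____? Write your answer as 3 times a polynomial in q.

Only n ≡ 2 (mod 3) is unaccounted for. Put n = 3q+2:
(3q+2)^3 + 3(3q+2)^2 - 4(3q+2) + 6 expands to 27q^3 + 81q^2 + 60q + 18,
and factoring out 3 leaves 3(9q^3 + 27q^2 + 20q + 6).

3(9q^3 + 27q^2 + 20q + 6)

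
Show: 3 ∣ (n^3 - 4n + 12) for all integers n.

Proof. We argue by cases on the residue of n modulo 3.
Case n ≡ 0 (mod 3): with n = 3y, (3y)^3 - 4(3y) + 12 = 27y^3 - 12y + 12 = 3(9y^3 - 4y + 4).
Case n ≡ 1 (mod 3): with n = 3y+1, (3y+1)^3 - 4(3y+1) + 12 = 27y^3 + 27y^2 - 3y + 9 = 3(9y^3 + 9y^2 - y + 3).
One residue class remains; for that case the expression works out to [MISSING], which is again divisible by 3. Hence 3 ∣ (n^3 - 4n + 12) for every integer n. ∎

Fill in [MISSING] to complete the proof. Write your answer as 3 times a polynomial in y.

3(9y^3 + 18y^2 + 8y + 4)

Only n ≡ 2 (mod 3) is unaccounted for. Put n = 3y+2:
(3y+2)^3 - 4(3y+2) + 12 expands to 27y^3 + 54y^2 + 24y + 12,
and factoring out 3 leaves 3(9y^3 + 18y^2 + 8y + 4).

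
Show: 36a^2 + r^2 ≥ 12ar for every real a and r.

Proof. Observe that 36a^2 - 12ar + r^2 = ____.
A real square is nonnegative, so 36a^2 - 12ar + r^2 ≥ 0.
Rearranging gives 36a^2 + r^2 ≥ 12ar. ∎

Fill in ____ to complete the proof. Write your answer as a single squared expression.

(6a - r)^2

The leading and trailing coefficients are 6^2 and 1^2, and 12 = 2·6·1, so the trinomial is (6a - r)^2.
Hence 36a^2 - 12ar + r^2 ≥ 0.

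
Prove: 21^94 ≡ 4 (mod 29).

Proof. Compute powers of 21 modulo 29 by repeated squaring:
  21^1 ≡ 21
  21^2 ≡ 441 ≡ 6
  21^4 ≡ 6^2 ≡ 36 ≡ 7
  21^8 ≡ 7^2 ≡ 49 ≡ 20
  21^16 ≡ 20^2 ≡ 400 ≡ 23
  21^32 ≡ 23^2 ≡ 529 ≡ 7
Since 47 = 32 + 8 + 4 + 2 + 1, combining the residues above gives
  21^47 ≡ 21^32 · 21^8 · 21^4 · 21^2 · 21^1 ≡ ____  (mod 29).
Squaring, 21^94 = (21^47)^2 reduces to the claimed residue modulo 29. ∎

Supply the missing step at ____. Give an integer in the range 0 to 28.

27

Multiply the listed residues: 7 · 20 · 7 · 6 · 21 = 140 → 980 → 5880 → 123480.
Reducing modulo 29: 123480 = 4257·29 + 27, so 21^47 ≡ 27.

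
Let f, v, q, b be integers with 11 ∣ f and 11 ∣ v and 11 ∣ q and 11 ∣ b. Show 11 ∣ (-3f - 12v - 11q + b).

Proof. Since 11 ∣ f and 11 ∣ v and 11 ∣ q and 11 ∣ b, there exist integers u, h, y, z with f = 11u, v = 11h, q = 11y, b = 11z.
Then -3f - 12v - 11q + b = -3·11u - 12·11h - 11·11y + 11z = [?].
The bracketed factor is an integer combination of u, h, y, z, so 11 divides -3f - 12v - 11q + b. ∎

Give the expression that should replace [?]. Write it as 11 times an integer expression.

11(-12h - 3u - 11y + z)

Each term has a factor of 11: -3·11u - 12·11h - 11·11y + 11z = 11·(-12h - 3u - 11y + z).
Since -12h - 3u - 11y + z is an integer, 11 ∣ (-3f - 12v - 11q + b).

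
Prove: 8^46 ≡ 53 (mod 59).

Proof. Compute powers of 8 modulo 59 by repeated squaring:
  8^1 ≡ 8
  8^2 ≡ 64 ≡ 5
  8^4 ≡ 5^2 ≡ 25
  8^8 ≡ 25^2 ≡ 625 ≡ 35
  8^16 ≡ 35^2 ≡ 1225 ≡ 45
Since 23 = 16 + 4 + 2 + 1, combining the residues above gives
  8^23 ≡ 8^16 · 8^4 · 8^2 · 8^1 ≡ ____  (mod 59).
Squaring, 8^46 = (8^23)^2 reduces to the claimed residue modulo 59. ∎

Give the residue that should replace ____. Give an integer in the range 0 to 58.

42

8^16 · 8^4 · 8^2 · 8^1 ≡ 45 · 25 · 5 · 8 = 45000.
45000 mod 59 = 42, so 8^23 ≡ 42 (mod 59).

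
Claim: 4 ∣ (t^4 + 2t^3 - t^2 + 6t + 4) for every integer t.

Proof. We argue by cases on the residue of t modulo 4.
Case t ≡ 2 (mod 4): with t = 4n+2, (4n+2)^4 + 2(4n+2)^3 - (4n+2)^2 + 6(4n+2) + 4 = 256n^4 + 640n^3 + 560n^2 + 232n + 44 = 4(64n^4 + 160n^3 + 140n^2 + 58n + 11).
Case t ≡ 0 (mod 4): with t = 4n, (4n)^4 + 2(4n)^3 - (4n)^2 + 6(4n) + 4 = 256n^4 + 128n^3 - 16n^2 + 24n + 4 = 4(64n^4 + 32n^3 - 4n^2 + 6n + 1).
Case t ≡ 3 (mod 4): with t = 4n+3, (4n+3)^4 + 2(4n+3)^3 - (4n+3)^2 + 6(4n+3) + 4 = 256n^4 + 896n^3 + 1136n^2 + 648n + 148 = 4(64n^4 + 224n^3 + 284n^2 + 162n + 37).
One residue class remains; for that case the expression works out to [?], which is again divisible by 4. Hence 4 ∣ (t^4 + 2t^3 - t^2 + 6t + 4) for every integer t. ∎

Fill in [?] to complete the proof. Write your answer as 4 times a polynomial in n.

4(64n^4 + 96n^3 + 44n^2 + 14n + 3)

The residues treated are {2, 0, 3}, so the missing case is t ≡ 1 (mod 4); write t = 4n+1.
Then (4n+1)^4 + 2(4n+1)^3 - (4n+1)^2 + 6(4n+1) + 4 = 256n^4 + 384n^3 + 176n^2 + 56n + 12 = 4(64n^4 + 96n^3 + 44n^2 + 14n + 3).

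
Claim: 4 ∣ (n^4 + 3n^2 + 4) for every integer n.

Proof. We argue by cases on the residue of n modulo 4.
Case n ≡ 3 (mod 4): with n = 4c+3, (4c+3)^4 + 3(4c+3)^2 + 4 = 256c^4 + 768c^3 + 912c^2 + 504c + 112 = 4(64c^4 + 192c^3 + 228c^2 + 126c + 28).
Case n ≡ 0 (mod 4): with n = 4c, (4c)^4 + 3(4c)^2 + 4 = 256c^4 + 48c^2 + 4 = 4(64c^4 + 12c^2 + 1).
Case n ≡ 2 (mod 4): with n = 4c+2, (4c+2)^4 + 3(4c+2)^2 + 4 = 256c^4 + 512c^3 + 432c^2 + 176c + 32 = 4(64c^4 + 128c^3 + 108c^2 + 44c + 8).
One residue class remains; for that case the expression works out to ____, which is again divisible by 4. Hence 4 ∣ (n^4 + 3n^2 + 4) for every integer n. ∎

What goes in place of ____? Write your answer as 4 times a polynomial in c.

4(64c^4 + 64c^3 + 36c^2 + 10c + 2)

Only n ≡ 1 (mod 4) is unaccounted for. Put n = 4c+1:
(4c+1)^4 + 3(4c+1)^2 + 4 expands to 256c^4 + 256c^3 + 144c^2 + 40c + 8,
and factoring out 4 leaves 4(64c^4 + 64c^3 + 36c^2 + 10c + 2).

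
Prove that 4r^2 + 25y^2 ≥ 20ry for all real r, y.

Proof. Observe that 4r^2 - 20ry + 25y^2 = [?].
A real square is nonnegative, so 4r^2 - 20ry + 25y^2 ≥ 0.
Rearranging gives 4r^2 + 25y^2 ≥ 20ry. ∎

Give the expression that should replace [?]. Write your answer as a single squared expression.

(2r - 5y)^2

The leading and trailing coefficients are 2^2 and 5^2, and 20 = 2·2·5, so the trinomial is (2r - 5y)^2.
Hence 4r^2 - 20ry + 25y^2 ≥ 0.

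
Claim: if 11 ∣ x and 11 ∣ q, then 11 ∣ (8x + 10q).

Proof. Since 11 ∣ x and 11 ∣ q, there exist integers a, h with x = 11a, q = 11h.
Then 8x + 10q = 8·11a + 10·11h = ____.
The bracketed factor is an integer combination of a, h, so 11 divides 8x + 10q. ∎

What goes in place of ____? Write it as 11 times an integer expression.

11(8a + 10h)

Pull the common 11 out of every term: 8·11a + 10·11h = 11(8a + 10h).
8a + 10h is an integer, which exhibits the divisibility.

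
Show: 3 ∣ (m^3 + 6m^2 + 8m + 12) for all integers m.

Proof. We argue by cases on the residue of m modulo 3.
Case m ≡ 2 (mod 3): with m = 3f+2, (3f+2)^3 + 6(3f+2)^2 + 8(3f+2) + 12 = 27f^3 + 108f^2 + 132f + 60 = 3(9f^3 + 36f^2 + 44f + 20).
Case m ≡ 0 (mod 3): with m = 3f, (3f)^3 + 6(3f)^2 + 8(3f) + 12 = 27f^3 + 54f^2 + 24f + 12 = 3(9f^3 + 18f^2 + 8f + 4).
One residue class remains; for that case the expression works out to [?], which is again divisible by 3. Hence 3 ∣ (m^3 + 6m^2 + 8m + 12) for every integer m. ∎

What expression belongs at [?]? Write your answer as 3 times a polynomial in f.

The residues treated are {2, 0}, so the missing case is m ≡ 1 (mod 3); write m = 3f+1.
Then (3f+1)^3 + 6(3f+1)^2 + 8(3f+1) + 12 = 27f^3 + 81f^2 + 69f + 27 = 3(9f^3 + 27f^2 + 23f + 9).

3(9f^3 + 27f^2 + 23f + 9)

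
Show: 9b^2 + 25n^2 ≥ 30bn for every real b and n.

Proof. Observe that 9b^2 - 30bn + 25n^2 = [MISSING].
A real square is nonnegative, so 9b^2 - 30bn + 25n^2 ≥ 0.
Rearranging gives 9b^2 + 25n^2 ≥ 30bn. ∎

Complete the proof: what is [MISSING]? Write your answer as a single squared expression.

The leading and trailing coefficients are 3^2 and 5^2, and 30 = 2·3·5, so the trinomial is (3b - 5n)^2.
Hence 9b^2 - 30bn + 25n^2 ≥ 0.

(3b - 5n)^2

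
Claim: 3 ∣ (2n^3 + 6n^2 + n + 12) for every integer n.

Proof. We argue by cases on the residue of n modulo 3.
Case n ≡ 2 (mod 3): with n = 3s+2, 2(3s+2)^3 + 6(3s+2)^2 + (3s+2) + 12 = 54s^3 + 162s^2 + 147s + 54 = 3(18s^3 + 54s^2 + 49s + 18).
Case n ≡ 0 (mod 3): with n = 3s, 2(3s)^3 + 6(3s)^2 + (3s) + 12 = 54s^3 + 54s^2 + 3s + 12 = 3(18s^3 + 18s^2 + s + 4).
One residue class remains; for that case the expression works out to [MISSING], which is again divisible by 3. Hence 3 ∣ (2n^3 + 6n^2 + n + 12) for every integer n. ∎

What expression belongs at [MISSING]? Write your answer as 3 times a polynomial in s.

3(18s^3 + 36s^2 + 19s + 7)

The residues treated are {2, 0}, so the missing case is n ≡ 1 (mod 3); write n = 3s+1.
Then 2(3s+1)^3 + 6(3s+1)^2 + (3s+1) + 12 = 54s^3 + 108s^2 + 57s + 21 = 3(18s^3 + 36s^2 + 19s + 7).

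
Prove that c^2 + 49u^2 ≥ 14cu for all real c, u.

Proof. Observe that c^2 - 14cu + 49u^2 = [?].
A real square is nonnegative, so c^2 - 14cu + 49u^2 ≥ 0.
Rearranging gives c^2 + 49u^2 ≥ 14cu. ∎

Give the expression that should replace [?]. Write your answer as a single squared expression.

c^2 - 14cu + 49u^2 is a perfect-square trinomial: the outer terms are (c)^2 and (7u)^2, and the cross term is -2·c·7u.
So c^2 - 14cu + 49u^2 = (c - 7u)^2 ≥ 0.

(c - 7u)^2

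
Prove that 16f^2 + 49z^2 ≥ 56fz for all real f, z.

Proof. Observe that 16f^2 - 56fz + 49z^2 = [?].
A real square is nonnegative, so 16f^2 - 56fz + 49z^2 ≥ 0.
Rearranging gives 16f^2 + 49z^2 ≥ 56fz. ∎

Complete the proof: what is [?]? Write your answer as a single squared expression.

(4f - 7z)^2

The leading and trailing coefficients are 4^2 and 7^2, and 56 = 2·4·7, so the trinomial is (4f - 7z)^2.
Hence 16f^2 - 56fz + 49z^2 ≥ 0.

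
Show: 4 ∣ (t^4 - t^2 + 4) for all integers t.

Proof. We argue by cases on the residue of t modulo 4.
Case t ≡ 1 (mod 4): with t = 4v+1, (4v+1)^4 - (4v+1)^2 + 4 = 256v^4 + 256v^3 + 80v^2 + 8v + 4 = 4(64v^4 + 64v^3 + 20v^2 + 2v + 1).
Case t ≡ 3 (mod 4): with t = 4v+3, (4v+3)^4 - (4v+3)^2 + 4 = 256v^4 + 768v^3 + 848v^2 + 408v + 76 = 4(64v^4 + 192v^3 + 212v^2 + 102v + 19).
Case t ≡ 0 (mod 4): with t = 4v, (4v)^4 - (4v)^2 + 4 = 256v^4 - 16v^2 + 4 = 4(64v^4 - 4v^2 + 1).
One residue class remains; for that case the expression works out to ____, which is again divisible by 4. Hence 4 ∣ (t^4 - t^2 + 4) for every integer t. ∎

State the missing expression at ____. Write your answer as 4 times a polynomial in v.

4(64v^4 + 128v^3 + 92v^2 + 28v + 4)

The residues treated are {1, 3, 0}, so the missing case is t ≡ 2 (mod 4); write t = 4v+2.
Then (4v+2)^4 - (4v+2)^2 + 4 = 256v^4 + 512v^3 + 368v^2 + 112v + 16 = 4(64v^4 + 128v^3 + 92v^2 + 28v + 4).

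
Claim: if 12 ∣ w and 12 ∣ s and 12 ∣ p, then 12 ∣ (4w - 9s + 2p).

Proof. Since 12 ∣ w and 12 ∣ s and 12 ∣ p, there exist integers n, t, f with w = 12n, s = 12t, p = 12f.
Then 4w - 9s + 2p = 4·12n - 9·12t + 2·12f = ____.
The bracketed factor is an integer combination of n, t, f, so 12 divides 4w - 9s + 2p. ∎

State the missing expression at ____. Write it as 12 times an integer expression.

12(2f + 4n - 9t)

Pull the common 12 out of every term: 4·12n - 9·12t + 2·12f = 12(2f + 4n - 9t).
2f + 4n - 9t is an integer, which exhibits the divisibility.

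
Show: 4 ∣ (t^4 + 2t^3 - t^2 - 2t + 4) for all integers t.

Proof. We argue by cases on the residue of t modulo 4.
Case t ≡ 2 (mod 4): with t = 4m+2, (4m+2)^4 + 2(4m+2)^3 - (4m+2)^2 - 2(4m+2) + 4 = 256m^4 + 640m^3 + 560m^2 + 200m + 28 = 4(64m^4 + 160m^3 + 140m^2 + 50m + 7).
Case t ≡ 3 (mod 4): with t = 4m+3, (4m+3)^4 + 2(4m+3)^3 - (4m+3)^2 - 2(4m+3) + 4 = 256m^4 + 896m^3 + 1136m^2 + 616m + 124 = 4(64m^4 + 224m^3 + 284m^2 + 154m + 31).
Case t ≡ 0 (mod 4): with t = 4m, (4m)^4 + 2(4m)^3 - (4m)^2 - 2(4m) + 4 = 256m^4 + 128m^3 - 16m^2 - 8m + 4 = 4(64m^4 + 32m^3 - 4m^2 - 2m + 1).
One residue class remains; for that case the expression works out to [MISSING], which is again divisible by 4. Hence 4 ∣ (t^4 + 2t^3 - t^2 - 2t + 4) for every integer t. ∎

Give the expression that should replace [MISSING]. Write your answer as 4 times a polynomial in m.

The residues treated are {2, 3, 0}, so the missing case is t ≡ 1 (mod 4); write t = 4m+1.
Then (4m+1)^4 + 2(4m+1)^3 - (4m+1)^2 - 2(4m+1) + 4 = 256m^4 + 384m^3 + 176m^2 + 24m + 4 = 4(64m^4 + 96m^3 + 44m^2 + 6m + 1).

4(64m^4 + 96m^3 + 44m^2 + 6m + 1)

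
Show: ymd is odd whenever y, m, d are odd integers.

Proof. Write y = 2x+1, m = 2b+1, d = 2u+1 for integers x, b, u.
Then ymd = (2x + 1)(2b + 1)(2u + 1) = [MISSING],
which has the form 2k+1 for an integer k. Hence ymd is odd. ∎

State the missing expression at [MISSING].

2(4bux + 2bu + 2bx + b + 2ux + u + x) + 1

Expanding: (2x + 1)(2b + 1)(2u + 1) = 8bux + 4bu + 4bx + 2b + 4ux + 2u + 2x + 1.
Every term except the constant is even, so this is 2(4bux + 2bu + 2bx + b + 2ux + u + x) + 1,
and 4bux + 2bu + 2bx + b + 2ux + u + x ∈ ℤ gives the required form.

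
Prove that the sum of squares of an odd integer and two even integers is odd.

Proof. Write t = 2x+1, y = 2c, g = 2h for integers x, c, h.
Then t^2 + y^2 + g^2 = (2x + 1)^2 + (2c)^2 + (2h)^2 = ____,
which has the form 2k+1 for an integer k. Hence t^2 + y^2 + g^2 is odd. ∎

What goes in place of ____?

2(2c^2 + 2h^2 + 2x^2 + 2x) + 1

(2x + 1)^2 + (2c)^2 + (2h)^2 = 4c^2 + 4h^2 + 4x^2 + 4x + 1
= 2(2c^2 + 2h^2 + 2x^2 + 2x) + 1.
Since 2c^2 + 2h^2 + 2x^2 + 2x is an integer, the sum of squares is of the form 2k+1 for an integer k.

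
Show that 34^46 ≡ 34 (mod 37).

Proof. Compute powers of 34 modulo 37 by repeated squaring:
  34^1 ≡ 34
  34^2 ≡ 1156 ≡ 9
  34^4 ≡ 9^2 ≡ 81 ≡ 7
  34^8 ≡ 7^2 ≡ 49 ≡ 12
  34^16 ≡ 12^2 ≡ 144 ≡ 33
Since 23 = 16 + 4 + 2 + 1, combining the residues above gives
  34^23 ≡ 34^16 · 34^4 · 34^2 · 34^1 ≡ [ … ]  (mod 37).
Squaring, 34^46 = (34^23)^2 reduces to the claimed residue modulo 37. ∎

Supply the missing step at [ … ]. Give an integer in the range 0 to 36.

Multiply the listed residues: 33 · 7 · 9 · 34 = 231 → 2079 → 70686.
Reducing modulo 37: 70686 = 1910·37 + 16, so 34^23 ≡ 16.

16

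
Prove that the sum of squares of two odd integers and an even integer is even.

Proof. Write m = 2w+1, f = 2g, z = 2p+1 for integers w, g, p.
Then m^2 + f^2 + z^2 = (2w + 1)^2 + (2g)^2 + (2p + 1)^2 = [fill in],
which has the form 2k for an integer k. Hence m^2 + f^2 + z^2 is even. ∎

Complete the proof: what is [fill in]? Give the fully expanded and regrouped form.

(2w + 1)^2 + (2g)^2 + (2p + 1)^2 = 4g^2 + 4p^2 + 4p + 4w^2 + 4w + 2
= 2(2g^2 + 2p^2 + 2p + 2w^2 + 2w + 1).
Since 2g^2 + 2p^2 + 2p + 2w^2 + 2w + 1 is an integer, the sum of squares is of the form 2k for an integer k.

2(2g^2 + 2p^2 + 2p + 2w^2 + 2w + 1)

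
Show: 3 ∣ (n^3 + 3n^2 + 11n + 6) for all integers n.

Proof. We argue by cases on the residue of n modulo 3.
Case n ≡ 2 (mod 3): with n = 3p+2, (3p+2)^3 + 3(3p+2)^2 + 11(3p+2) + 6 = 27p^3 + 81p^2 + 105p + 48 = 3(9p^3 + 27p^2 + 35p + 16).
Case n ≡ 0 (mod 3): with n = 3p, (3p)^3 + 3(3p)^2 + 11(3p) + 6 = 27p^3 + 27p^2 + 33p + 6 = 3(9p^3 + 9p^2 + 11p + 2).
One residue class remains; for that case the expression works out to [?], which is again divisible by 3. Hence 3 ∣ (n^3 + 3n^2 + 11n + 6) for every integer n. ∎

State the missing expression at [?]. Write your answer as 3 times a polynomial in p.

Only n ≡ 1 (mod 3) is unaccounted for. Put n = 3p+1:
(3p+1)^3 + 3(3p+1)^2 + 11(3p+1) + 6 expands to 27p^3 + 54p^2 + 60p + 21,
and factoring out 3 leaves 3(9p^3 + 18p^2 + 20p + 7).

3(9p^3 + 18p^2 + 20p + 7)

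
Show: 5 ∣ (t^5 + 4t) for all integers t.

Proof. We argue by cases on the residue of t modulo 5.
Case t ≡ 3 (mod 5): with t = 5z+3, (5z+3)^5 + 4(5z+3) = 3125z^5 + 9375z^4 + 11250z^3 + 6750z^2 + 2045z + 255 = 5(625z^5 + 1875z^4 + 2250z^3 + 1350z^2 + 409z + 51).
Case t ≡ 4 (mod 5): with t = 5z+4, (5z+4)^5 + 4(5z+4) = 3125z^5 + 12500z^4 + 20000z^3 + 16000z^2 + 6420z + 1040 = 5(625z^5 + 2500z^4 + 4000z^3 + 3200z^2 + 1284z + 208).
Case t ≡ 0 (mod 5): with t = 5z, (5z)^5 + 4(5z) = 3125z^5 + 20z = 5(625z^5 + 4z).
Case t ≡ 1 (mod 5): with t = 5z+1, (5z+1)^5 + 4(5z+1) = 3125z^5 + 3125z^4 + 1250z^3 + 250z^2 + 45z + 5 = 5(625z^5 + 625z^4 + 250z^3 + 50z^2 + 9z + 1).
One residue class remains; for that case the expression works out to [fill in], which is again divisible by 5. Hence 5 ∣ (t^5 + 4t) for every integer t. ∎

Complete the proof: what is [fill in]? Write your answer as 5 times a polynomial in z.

5(625z^5 + 1250z^4 + 1000z^3 + 400z^2 + 84z + 8)

Only t ≡ 2 (mod 5) is unaccounted for. Put t = 5z+2:
(5z+2)^5 + 4(5z+2) expands to 3125z^5 + 6250z^4 + 5000z^3 + 2000z^2 + 420z + 40,
and factoring out 5 leaves 5(625z^5 + 1250z^4 + 1000z^3 + 400z^2 + 84z + 8).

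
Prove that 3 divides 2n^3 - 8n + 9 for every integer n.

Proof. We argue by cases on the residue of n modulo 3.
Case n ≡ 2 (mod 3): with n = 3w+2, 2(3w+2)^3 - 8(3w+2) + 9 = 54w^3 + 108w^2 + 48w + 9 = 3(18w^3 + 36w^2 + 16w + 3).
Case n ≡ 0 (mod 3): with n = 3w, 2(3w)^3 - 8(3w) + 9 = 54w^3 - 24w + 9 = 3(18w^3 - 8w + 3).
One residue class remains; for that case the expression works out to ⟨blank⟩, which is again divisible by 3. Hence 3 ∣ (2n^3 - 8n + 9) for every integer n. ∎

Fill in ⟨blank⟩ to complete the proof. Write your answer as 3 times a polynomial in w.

3(18w^3 + 18w^2 - 2w + 1)

The residues treated are {2, 0}, so the missing case is n ≡ 1 (mod 3); write n = 3w+1.
Then 2(3w+1)^3 - 8(3w+1) + 9 = 54w^3 + 54w^2 - 6w + 3 = 3(18w^3 + 18w^2 - 2w + 1).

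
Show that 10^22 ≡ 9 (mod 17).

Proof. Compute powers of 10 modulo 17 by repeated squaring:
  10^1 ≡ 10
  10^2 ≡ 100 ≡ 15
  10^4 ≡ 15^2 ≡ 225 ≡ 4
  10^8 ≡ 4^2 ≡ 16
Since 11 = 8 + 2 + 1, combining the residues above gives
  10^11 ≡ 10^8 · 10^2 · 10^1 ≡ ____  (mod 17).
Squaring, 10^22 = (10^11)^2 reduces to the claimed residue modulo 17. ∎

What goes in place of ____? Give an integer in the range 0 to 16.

Multiply the listed residues: 16 · 15 · 10 = 240 → 2400.
Reducing modulo 17: 2400 = 141·17 + 3, so 10^11 ≡ 3.

3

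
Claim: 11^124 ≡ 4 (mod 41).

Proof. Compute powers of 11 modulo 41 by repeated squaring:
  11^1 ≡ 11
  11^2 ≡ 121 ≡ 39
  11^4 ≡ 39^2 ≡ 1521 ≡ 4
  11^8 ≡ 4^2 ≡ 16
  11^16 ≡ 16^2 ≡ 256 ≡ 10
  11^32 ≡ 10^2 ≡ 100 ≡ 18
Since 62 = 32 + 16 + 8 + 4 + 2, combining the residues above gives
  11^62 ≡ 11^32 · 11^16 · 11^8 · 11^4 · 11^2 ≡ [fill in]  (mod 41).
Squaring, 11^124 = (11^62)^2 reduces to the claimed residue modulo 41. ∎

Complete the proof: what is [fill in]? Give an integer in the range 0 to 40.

Multiply the listed residues: 18 · 10 · 16 · 4 · 39 = 180 → 2880 → 11520 → 449280.
Reducing modulo 41: 449280 = 10958·41 + 2, so 11^62 ≡ 2.

2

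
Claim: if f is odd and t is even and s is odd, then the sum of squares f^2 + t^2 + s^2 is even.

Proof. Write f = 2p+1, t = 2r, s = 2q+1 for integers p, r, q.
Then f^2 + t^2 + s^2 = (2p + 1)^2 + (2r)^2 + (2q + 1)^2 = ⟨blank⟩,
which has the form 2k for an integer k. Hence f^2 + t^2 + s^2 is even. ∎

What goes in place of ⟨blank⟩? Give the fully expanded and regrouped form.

(2p + 1)^2 + (2r)^2 + (2q + 1)^2 = 4p^2 + 4p + 4q^2 + 4q + 4r^2 + 2
= 2(2p^2 + 2p + 2q^2 + 2q + 2r^2 + 1).
Since 2p^2 + 2p + 2q^2 + 2q + 2r^2 + 1 is an integer, the sum of squares is of the form 2k for an integer k.

2(2p^2 + 2p + 2q^2 + 2q + 2r^2 + 1)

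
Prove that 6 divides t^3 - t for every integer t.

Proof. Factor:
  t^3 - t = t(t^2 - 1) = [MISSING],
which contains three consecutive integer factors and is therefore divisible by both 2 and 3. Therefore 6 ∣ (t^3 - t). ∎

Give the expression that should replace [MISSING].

(t - 1)t(t + 1)

t(t^2 - 1) = t(t - 1)(t + 1) = (t - 1)t(t + 1).
These three factors are consecutive integers, so their product is divisible by 6.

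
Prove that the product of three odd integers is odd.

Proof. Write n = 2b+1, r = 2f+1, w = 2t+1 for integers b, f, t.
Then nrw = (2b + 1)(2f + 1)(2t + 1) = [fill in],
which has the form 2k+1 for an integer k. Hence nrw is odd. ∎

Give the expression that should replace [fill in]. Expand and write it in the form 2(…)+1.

2(4bft + 2bf + 2bt + b + 2ft + f + t) + 1

(2b + 1)(2f + 1)(2t + 1) = 8bft + 4bf + 4bt + 2b + 4ft + 2f + 2t + 1
= 2(4bft + 2bf + 2bt + b + 2ft + f + t) + 1.
Since 4bft + 2bf + 2bt + b + 2ft + f + t is an integer, the product is of the form 2k+1 for an integer k.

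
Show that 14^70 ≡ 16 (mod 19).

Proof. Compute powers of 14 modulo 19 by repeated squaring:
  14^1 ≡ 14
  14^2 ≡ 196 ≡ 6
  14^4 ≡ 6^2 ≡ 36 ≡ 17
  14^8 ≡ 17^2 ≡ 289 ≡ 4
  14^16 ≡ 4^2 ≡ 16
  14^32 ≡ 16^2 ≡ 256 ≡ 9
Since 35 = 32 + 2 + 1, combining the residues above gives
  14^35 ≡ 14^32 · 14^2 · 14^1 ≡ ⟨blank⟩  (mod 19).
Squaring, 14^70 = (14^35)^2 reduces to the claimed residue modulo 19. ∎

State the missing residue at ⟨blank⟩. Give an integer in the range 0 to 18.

Multiply the listed residues: 9 · 6 · 14 = 54 → 756.
Reducing modulo 19: 756 = 39·19 + 15, so 14^35 ≡ 15.

15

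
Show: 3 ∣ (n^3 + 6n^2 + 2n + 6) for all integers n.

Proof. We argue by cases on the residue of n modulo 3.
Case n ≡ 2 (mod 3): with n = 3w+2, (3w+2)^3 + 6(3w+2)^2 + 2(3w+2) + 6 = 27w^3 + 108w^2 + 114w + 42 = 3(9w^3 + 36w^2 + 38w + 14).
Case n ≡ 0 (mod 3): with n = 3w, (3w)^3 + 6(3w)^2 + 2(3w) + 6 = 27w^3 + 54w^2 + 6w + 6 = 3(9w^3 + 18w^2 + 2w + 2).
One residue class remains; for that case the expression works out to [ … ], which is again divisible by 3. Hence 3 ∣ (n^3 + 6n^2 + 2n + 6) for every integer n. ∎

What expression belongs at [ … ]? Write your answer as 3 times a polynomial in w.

Only n ≡ 1 (mod 3) is unaccounted for. Put n = 3w+1:
(3w+1)^3 + 6(3w+1)^2 + 2(3w+1) + 6 expands to 27w^3 + 81w^2 + 51w + 15,
and factoring out 3 leaves 3(9w^3 + 27w^2 + 17w + 5).

3(9w^3 + 27w^2 + 17w + 5)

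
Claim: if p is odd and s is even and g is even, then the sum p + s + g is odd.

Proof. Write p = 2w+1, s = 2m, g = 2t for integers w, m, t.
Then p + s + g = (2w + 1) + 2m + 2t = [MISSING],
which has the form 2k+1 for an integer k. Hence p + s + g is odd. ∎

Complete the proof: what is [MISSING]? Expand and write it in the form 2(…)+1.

(2w + 1) + 2m + 2t = 2m + 2t + 2w + 1
= 2(m + t + w) + 1.
Since m + t + w is an integer, the sum is of the form 2k+1 for an integer k.

2(m + t + w) + 1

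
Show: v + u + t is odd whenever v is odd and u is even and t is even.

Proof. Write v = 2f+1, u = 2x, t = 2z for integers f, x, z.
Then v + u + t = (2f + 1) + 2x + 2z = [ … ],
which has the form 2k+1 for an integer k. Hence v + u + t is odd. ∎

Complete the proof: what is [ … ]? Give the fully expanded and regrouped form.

Expanding: (2f + 1) + 2x + 2z = 2f + 2x + 2z + 1.
Every term except the constant is even, so this is 2(f + x + z) + 1,
and f + x + z ∈ ℤ gives the required form.

2(f + x + z) + 1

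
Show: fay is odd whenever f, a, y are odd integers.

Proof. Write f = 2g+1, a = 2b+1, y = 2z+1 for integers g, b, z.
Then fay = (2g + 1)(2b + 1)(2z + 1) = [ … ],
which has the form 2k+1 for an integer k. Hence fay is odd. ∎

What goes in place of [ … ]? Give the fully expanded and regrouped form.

2(4bgz + 2bg + 2bz + b + 2gz + g + z) + 1

Expanding: (2g + 1)(2b + 1)(2z + 1) = 8bgz + 4bg + 4bz + 2b + 4gz + 2g + 2z + 1.
Every term except the constant is even, so this is 2(4bgz + 2bg + 2bz + b + 2gz + g + z) + 1,
and 4bgz + 2bg + 2bz + b + 2gz + g + z ∈ ℤ gives the required form.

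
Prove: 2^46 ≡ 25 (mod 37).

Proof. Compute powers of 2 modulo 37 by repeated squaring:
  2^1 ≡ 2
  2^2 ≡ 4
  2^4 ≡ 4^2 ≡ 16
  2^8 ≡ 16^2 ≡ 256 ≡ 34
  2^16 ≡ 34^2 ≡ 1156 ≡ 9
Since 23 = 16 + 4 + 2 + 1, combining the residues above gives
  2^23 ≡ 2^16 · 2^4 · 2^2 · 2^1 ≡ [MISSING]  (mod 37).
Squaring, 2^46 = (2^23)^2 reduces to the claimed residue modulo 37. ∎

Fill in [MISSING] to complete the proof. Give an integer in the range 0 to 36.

5

2^16 · 2^4 · 2^2 · 2^1 ≡ 9 · 16 · 4 · 2 = 1152.
1152 mod 37 = 5, so 2^23 ≡ 5 (mod 37).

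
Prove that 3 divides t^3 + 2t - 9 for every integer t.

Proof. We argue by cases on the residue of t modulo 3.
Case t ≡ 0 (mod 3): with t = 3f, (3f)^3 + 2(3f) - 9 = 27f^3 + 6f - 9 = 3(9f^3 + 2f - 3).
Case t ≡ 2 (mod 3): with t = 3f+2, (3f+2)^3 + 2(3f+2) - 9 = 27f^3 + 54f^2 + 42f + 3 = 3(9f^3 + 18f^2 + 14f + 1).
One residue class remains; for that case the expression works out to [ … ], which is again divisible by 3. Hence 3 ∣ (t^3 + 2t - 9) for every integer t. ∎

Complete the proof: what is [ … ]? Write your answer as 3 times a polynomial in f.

Only t ≡ 1 (mod 3) is unaccounted for. Put t = 3f+1:
(3f+1)^3 + 2(3f+1) - 9 expands to 27f^3 + 27f^2 + 15f - 6,
and factoring out 3 leaves 3(9f^3 + 9f^2 + 5f - 2).

3(9f^3 + 9f^2 + 5f - 2)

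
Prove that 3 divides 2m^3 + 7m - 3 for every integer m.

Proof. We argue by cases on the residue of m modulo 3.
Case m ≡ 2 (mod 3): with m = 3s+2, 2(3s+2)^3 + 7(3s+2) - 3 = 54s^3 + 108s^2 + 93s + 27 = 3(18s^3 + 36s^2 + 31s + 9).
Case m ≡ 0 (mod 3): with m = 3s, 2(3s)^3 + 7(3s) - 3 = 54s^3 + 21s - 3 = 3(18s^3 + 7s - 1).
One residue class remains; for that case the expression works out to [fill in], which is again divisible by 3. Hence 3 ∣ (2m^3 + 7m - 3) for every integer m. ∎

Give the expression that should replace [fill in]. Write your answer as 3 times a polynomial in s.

3(18s^3 + 18s^2 + 13s + 2)

The residues treated are {2, 0}, so the missing case is m ≡ 1 (mod 3); write m = 3s+1.
Then 2(3s+1)^3 + 7(3s+1) - 3 = 54s^3 + 54s^2 + 39s + 6 = 3(18s^3 + 18s^2 + 13s + 2).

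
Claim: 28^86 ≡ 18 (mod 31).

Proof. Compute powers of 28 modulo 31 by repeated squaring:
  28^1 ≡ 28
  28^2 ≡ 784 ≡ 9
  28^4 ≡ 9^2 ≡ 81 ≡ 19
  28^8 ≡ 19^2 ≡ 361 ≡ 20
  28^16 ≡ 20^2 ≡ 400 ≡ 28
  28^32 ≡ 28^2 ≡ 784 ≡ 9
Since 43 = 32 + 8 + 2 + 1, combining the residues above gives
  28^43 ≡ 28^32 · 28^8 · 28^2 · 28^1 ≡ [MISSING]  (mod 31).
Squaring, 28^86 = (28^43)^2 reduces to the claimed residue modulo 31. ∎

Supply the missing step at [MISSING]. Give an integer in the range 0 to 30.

7

28^32 · 28^8 · 28^2 · 28^1 ≡ 9 · 20 · 9 · 28 = 45360.
45360 mod 31 = 7, so 28^43 ≡ 7 (mod 31).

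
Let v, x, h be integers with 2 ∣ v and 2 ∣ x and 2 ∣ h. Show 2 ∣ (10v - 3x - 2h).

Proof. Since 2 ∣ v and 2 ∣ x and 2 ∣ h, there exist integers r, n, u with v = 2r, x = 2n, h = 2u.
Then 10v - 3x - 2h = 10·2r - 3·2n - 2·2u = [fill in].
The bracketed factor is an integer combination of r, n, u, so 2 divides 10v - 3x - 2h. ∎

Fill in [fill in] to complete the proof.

2(-3n + 10r - 2u)

Each term has a factor of 2: 10·2r - 3·2n - 2·2u = 2·(-3n + 10r - 2u).
Since -3n + 10r - 2u is an integer, 2 ∣ (10v - 3x - 2h).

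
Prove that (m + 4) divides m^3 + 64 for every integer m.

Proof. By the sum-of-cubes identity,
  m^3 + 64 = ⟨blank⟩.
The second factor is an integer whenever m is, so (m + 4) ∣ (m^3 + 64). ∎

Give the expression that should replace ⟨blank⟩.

Polynomial division of m^3 + 64 by m + 4 leaves remainder 0 and quotient m^2 - 4m + 16.
Hence m^3 + 64 = (m + 4)(m^2 - 4m + 16).

(m + 4)(m^2 - 4m + 16)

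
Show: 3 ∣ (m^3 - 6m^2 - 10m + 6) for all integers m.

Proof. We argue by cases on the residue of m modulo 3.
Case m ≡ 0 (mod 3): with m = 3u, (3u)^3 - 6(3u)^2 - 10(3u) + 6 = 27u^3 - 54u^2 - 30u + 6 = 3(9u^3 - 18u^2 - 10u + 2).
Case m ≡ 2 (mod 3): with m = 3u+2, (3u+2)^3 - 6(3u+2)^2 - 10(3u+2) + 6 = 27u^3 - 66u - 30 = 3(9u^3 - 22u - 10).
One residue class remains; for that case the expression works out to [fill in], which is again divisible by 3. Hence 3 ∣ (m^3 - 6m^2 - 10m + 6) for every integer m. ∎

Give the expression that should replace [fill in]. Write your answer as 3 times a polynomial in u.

3(9u^3 - 9u^2 - 19u - 3)

The residues treated are {0, 2}, so the missing case is m ≡ 1 (mod 3); write m = 3u+1.
Then (3u+1)^3 - 6(3u+1)^2 - 10(3u+1) + 6 = 27u^3 - 27u^2 - 57u - 9 = 3(9u^3 - 9u^2 - 19u - 3).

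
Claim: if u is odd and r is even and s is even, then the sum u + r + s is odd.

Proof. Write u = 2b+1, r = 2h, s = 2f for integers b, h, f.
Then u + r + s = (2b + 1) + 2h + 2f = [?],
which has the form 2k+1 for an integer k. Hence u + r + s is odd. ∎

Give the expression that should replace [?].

(2b + 1) + 2h + 2f = 2b + 2f + 2h + 1
= 2(b + f + h) + 1.
Since b + f + h is an integer, the sum is of the form 2k+1 for an integer k.

2(b + f + h) + 1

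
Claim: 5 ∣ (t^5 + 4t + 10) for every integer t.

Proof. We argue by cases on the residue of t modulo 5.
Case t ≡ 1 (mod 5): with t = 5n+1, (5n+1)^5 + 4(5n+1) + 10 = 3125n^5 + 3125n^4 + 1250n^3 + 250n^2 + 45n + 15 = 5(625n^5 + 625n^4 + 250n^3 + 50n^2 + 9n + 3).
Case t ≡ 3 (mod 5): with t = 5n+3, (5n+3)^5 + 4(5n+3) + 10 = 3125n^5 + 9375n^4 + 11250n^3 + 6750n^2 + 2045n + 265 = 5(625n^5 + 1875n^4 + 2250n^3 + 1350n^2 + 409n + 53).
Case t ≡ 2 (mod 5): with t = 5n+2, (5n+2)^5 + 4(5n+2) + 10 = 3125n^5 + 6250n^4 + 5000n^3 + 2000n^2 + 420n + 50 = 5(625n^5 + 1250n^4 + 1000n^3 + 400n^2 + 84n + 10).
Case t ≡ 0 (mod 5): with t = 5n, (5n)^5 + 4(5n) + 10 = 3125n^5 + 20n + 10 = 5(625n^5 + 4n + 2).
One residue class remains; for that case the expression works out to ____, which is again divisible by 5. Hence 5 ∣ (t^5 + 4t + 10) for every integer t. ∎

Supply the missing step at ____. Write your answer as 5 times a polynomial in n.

The residues treated are {1, 3, 2, 0}, so the missing case is t ≡ 4 (mod 5); write t = 5n+4.
Then (5n+4)^5 + 4(5n+4) + 10 = 3125n^5 + 12500n^4 + 20000n^3 + 16000n^2 + 6420n + 1050 = 5(625n^5 + 2500n^4 + 4000n^3 + 3200n^2 + 1284n + 210).

5(625n^5 + 2500n^4 + 4000n^3 + 3200n^2 + 1284n + 210)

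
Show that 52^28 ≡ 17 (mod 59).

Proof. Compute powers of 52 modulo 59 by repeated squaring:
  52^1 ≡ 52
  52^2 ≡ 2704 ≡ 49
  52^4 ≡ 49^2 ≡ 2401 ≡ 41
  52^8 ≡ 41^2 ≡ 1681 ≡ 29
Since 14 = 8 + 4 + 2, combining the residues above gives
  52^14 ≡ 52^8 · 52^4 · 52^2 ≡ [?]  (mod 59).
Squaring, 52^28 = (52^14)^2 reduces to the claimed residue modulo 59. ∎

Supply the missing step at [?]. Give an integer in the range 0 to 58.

28

52^8 · 52^4 · 52^2 ≡ 29 · 41 · 49 = 58261.
58261 mod 59 = 28, so 52^14 ≡ 28 (mod 59).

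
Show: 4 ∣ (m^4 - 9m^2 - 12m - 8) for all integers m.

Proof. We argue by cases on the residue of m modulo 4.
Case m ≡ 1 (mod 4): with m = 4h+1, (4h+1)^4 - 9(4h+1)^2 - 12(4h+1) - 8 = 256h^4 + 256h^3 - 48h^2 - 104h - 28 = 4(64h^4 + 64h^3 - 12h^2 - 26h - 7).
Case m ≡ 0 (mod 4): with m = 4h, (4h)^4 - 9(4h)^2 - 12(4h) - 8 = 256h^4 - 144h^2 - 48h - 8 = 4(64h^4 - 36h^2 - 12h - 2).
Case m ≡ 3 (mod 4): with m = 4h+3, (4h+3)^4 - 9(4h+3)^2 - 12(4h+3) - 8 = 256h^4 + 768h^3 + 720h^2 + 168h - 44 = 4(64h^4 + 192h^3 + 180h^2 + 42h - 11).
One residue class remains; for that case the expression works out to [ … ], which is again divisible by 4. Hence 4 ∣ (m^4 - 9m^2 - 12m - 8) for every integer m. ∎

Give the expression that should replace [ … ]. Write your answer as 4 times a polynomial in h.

4(64h^4 + 128h^3 + 60h^2 - 16h - 13)

Only m ≡ 2 (mod 4) is unaccounted for. Put m = 4h+2:
(4h+2)^4 - 9(4h+2)^2 - 12(4h+2) - 8 expands to 256h^4 + 512h^3 + 240h^2 - 64h - 52,
and factoring out 4 leaves 4(64h^4 + 128h^3 + 60h^2 - 16h - 13).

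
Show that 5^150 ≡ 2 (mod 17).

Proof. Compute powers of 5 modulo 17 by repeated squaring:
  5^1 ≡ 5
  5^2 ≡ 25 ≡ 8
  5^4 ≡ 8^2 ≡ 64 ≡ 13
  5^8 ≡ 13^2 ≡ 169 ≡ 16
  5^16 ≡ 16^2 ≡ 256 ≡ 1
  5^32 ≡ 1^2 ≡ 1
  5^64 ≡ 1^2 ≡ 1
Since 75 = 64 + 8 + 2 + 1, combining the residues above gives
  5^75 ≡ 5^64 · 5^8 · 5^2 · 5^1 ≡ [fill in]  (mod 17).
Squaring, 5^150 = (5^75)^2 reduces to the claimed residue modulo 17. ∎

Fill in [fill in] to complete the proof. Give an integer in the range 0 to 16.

11

5^64 · 5^8 · 5^2 · 5^1 ≡ 1 · 16 · 8 · 5 = 640.
640 mod 17 = 11, so 5^75 ≡ 11 (mod 17).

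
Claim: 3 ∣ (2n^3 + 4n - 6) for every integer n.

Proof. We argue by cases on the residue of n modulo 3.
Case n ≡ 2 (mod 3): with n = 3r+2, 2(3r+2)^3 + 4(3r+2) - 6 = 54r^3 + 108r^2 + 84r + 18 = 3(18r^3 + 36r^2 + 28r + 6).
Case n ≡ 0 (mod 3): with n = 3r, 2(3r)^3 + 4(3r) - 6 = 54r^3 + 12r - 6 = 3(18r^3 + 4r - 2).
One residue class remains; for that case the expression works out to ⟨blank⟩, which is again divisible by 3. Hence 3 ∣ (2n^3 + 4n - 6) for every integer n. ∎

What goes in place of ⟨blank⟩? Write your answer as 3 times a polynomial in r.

The residues treated are {2, 0}, so the missing case is n ≡ 1 (mod 3); write n = 3r+1.
Then 2(3r+1)^3 + 4(3r+1) - 6 = 54r^3 + 54r^2 + 30r = 3(18r^3 + 18r^2 + 10r).

3(18r^3 + 18r^2 + 10r)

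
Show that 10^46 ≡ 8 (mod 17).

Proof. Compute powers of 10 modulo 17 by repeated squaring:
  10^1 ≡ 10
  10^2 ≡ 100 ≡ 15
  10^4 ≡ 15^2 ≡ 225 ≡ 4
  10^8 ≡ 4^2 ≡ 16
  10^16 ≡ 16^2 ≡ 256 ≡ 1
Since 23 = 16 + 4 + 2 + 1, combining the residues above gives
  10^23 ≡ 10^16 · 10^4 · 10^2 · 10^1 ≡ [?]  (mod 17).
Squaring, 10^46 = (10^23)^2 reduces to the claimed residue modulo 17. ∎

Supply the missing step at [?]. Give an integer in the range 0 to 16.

10^16 · 10^4 · 10^2 · 10^1 ≡ 1 · 4 · 15 · 10 = 600.
600 mod 17 = 5, so 10^23 ≡ 5 (mod 17).

5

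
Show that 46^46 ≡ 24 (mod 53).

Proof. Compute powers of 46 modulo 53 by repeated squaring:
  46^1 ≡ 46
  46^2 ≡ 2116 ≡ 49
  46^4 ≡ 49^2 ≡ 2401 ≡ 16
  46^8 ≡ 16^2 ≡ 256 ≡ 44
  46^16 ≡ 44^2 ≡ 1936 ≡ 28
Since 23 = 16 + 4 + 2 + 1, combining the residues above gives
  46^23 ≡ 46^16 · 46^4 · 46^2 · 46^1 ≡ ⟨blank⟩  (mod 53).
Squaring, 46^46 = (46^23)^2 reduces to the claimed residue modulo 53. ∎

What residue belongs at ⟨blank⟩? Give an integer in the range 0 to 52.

36

Multiply the listed residues: 28 · 16 · 49 · 46 = 448 → 21952 → 1009792.
Reducing modulo 53: 1009792 = 19052·53 + 36, so 46^23 ≡ 36.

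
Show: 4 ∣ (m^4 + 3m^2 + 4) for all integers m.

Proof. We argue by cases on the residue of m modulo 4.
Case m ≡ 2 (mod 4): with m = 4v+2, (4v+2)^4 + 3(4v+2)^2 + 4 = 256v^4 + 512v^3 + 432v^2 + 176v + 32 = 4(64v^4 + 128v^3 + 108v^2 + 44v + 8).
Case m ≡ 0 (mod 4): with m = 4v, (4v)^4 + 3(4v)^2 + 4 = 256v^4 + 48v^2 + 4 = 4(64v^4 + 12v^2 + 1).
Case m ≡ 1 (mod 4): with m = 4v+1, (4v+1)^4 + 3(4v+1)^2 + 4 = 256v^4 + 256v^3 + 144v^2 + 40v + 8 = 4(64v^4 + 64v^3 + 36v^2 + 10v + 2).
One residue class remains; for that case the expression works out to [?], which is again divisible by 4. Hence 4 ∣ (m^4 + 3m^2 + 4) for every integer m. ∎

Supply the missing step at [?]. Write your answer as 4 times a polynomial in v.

Only m ≡ 3 (mod 4) is unaccounted for. Put m = 4v+3:
(4v+3)^4 + 3(4v+3)^2 + 4 expands to 256v^4 + 768v^3 + 912v^2 + 504v + 112,
and factoring out 4 leaves 4(64v^4 + 192v^3 + 228v^2 + 126v + 28).

4(64v^4 + 192v^3 + 228v^2 + 126v + 28)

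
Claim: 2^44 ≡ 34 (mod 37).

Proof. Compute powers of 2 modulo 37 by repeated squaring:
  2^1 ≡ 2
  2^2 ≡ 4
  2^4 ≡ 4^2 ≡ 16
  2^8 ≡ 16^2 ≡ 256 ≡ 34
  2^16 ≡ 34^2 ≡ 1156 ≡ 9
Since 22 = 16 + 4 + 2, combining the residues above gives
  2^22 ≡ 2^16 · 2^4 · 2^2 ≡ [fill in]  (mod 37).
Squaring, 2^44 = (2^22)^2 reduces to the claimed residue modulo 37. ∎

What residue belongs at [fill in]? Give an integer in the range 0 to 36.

2^16 · 2^4 · 2^2 ≡ 9 · 16 · 4 = 576.
576 mod 37 = 21, so 2^22 ≡ 21 (mod 37).

21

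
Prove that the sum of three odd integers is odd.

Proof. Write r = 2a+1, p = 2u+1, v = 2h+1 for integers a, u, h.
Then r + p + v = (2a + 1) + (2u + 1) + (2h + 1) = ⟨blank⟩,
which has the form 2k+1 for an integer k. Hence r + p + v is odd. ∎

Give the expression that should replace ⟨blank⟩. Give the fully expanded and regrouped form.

2(a + h + u + 1) + 1

(2a + 1) + (2u + 1) + (2h + 1) = 2a + 2h + 2u + 3
= 2(a + h + u + 1) + 1.
Since a + h + u + 1 is an integer, the sum is of the form 2k+1 for an integer k.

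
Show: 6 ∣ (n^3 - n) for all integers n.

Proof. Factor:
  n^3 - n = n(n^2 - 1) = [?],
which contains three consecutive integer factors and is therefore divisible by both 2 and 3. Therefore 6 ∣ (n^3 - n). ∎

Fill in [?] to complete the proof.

n(n^2 - 1) = n(n - 1)(n + 1) = (n - 1)n(n + 1).
These three factors are consecutive integers, so their product is divisible by 6.

(n - 1)n(n + 1)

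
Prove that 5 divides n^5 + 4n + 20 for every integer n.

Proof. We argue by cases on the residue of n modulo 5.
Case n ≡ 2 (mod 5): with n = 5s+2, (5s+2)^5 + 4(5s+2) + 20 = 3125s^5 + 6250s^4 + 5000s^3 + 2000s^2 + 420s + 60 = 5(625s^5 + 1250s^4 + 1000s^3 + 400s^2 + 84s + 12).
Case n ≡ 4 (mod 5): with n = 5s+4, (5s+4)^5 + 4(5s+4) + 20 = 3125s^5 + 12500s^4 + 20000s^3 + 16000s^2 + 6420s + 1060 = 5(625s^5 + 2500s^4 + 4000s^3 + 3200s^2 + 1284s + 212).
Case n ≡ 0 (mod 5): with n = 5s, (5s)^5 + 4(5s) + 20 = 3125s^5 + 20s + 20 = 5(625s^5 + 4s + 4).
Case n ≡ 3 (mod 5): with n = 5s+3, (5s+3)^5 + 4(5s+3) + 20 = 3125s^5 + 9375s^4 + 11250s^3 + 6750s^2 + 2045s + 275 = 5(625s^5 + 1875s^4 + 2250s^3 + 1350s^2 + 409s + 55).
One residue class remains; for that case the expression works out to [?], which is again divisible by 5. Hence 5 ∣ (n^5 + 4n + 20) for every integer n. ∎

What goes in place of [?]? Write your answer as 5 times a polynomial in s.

Only n ≡ 1 (mod 5) is unaccounted for. Put n = 5s+1:
(5s+1)^5 + 4(5s+1) + 20 expands to 3125s^5 + 3125s^4 + 1250s^3 + 250s^2 + 45s + 25,
and factoring out 5 leaves 5(625s^5 + 625s^4 + 250s^3 + 50s^2 + 9s + 5).

5(625s^5 + 625s^4 + 250s^3 + 50s^2 + 9s + 5)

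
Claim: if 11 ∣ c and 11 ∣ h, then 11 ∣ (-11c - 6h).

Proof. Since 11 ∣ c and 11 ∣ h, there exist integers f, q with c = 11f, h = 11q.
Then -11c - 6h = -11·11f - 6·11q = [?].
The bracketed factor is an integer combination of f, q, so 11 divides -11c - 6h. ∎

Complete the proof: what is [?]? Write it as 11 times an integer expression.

11(-11f - 6q)

Each term has a factor of 11: -11·11f - 6·11q = 11·(-11f - 6q).
Since -11f - 6q is an integer, 11 ∣ (-11c - 6h).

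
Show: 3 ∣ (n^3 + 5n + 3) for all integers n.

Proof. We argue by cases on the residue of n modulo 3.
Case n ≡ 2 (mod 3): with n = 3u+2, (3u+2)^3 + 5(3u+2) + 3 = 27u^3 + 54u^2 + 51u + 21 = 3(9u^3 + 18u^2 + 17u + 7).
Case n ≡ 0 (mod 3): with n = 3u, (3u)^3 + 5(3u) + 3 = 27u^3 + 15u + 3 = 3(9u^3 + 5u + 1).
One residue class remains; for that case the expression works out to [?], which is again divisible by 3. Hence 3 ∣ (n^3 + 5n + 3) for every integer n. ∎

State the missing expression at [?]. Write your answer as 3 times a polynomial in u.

The residues treated are {2, 0}, so the missing case is n ≡ 1 (mod 3); write n = 3u+1.
Then (3u+1)^3 + 5(3u+1) + 3 = 27u^3 + 27u^2 + 24u + 9 = 3(9u^3 + 9u^2 + 8u + 3).

3(9u^3 + 9u^2 + 8u + 3)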